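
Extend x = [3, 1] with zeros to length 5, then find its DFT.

Original 2-point DFT: [4, 2]
Zero-padded 5-point DFT provides frequency interpolation.

DFT_5([x, 0, ...]) = [4, 3.3090-0.9511i, 2.1910-0.5878i, 2.1910+0.5878i, 3.3090+0.9511i]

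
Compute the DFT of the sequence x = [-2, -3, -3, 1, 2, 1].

X[k] = Σ(n=0 to 5) x[n] · ω_6^(nk)
where ω_6 = e^(-2πi/6)

Computing each X[k]:
X[0] = -4
X[1] = -3.5000+7.7942i
X[2] = 0.5000-0.8660i
X[3] = -2
X[4] = 0.5000+0.8660i
X[5] = -3.5000-7.7942i

X = [-4, -3.5000+7.7942i, 0.5000-0.8660i, -2, 0.5000+0.8660i, -3.5000-7.7942i]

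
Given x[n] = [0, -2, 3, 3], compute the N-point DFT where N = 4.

X[k] = Σ(n=0 to 3) x[n] · ω_4^(nk)
where ω_4 = e^(-2πi/4)

Computing each X[k]:
X[0] = 4
X[1] = -3+5i
X[2] = 2
X[3] = -3-5i

X = [4, -3+5i, 2, -3-5i]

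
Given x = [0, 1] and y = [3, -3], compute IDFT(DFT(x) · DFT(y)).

(x ⊛ y)[n] = Σ(m=0 to 1) x[m] · y[(n-m) mod 2]

Computing each output sample:
(x ⊛ y)[0] = -3
(x ⊛ y)[1] = 3

x ⊛ y = [-3, 3]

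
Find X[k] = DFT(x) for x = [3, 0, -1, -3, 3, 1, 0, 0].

X[k] = Σ(n=0 to 7) x[n] · ω_8^(nk)
where ω_8 = e^(-2πi/8)

Computing each X[k]:
X[0] = 3
X[1] = 1.4142+3.8284i
X[2] = 7-4i
X[3] = -1.4142+1.8284i
X[4] = 7
X[5] = -1.4142-1.8284i
X[6] = 7+4i
X[7] = 1.4142-3.8284i

X = [3, 1.4142+3.8284i, 7-4i, -1.4142+1.8284i, 7, -1.4142-1.8284i, 7+4i, 1.4142-3.8284i]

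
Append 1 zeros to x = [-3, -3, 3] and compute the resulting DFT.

Original 3-point DFT: [-3, -3.0000+5.1962i, -3.0000-5.1962i]
Zero-padded 4-point DFT provides frequency interpolation.

DFT_4([x, 0, ...]) = [-3, -6+3i, 3, -6-3i]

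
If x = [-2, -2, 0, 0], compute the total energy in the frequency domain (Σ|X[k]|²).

Parseval: Σ|x[n]|² = (1/N)Σ|X[k]|², so Σ|X[k]|² = N·Σ|x[n]|² = 4·8.0000

Σ|X[k]|² = N·Σ|x[n]|² = 4·8.0000 = 32.0000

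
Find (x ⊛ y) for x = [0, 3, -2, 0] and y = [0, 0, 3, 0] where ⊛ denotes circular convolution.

(x ⊛ y)[n] = Σ(m=0 to 3) x[m] · y[(n-m) mod 4]

Computing each output sample:
(x ⊛ y)[0] = -6
(x ⊛ y)[1] = 0
(x ⊛ y)[2] = 0
(x ⊛ y)[3] = 9

x ⊛ y = [-6, 0, 0, 9]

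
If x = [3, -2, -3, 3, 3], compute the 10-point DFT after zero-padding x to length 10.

Original 5-point DFT: [4, 3.3090+8.2820i, 2.1910-2.7674i, 2.1910+2.7674i, 3.3090-8.2820i]
Zero-padded 10-point DFT provides frequency interpolation.

DFT_10([x, 0, ...]) = [4, -2.8992-0.5878i, 3.3090+8.2820i, 9.3992-0.9511i, 2.1910-2.7674i, 2, 2.1910+2.7674i, 9.3992+0.9511i, 3.3090-8.2820i, -2.8992+0.5878i]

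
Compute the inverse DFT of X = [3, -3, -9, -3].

x[n] = (1/4) Σ(k=0 to 3) X[k] · e^(2πikn/4)

Computing each x[n]:
x[0] = -3
x[1] = 3
x[2] = 0
x[3] = 3

x = [-3, 3, 0, 3]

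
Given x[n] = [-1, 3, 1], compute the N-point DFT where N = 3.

X[k] = Σ(n=0 to 2) x[n] · ω_3^(nk)
where ω_3 = e^(-2πi/3)

Computing each X[k]:
X[0] = 3
X[1] = -3.0000-1.7321i
X[2] = -3.0000+1.7321i

X = [3, -3.0000-1.7321i, -3.0000+1.7321i]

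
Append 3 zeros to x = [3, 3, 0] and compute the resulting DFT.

Original 3-point DFT: [6, 1.5000-2.5981i, 1.5000+2.5981i]
Zero-padded 6-point DFT provides frequency interpolation.

DFT_6([x, 0, ...]) = [6, 4.5000-2.5981i, 1.5000-2.5981i, 0, 1.5000+2.5981i, 4.5000+2.5981i]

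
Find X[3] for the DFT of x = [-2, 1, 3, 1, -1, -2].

X[3] = Σ(n=0 to 5) x[n] · ω_6^(3n) where ω_6 = e^(-2πi/6)
= (-2)·ω_6^0 + (1)·ω_6^3 + (3)·ω_6^6 + (1)·ω_6^9 + (-1)·ω_6^12 + (-2)·ω_6^15

X[3] = 0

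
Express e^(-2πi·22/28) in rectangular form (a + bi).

ω_28^22 = e^(-2πi·22/28)
= cos(-2π·22/28) + i·sin(-2π·22/28)
= cos(-44π/28) + i·sin(-44π/28)

ω_28^22 = cos(-44π/28) + i·sin(-44π/28) = 0.2225+0.9749i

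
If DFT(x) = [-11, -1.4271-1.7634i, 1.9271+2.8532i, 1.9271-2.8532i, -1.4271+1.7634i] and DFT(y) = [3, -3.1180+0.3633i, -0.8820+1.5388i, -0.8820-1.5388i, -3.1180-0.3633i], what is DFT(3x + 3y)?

By linearity: DFT(3x + 3y) = 3·DFT(x) + 3·DFT(y)
= 3·[-11, -1.4271-1.7634i, 1.9271+2.8532i, 1.9271-2.8532i, -1.4271+1.7634i] + 3·[3, -3.1180+0.3633i, -0.8820+1.5388i, -0.8820-1.5388i, -3.1180-0.3633i]

Computing element-wise:
Z[0] = 3·(-11) + 3·(3) = -24
Z[1] = 3·(-1.4271-1.7634i) + 3·(-3.1180+0.3633i) = -13.6353-4.2003i
Z[2] = 3·(1.9271+2.8532i) + 3·(-0.8820+1.5388i) = 3.1353+13.1760i
Z[3] = 3·(1.9271-2.8532i) + 3·(-0.8820-1.5388i) = 3.1353-13.1760i
Z[4] = 3·(-1.4271+1.7634i) + 3·(-3.1180-0.3633i) = -13.6353+4.2003i

DFT(3x + 3y) = 3·X + 3·Y = [-24, -13.6353-4.2003i, 3.1353+13.1760i, 3.1353-13.1760i, -13.6353+4.2003i]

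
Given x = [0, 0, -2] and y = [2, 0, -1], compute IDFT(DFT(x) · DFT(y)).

(x ⊛ y)[n] = Σ(m=0 to 2) x[m] · y[(n-m) mod 3]

Computing each output sample:
(x ⊛ y)[0] = 0
(x ⊛ y)[1] = 2
(x ⊛ y)[2] = -4

x ⊛ y = [0, 2, -4]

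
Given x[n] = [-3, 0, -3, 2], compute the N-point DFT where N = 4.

X[k] = Σ(n=0 to 3) x[n] · ω_4^(nk)
where ω_4 = e^(-2πi/4)

Computing each X[k]:
X[0] = -4
X[1] = 2i
X[2] = -8
X[3] = -2i

X = [-4, 2i, -8, -2i]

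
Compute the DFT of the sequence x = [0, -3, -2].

X[k] = Σ(n=0 to 2) x[n] · ω_3^(nk)
where ω_3 = e^(-2πi/3)

Computing each X[k]:
X[0] = -5
X[1] = 2.5000+0.8660i
X[2] = 2.5000-0.8660i

X = [-5, 2.5000+0.8660i, 2.5000-0.8660i]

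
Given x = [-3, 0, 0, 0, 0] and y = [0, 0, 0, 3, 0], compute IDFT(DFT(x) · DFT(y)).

(x ⊛ y)[n] = Σ(m=0 to 4) x[m] · y[(n-m) mod 5]

Computing each output sample:
(x ⊛ y)[0] = 0
(x ⊛ y)[1] = 0
(x ⊛ y)[2] = 0
(x ⊛ y)[3] = -9
(x ⊛ y)[4] = 0

x ⊛ y = [0, 0, 0, -9, 0]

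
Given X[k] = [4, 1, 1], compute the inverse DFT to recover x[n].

x[n] = (1/3) Σ(k=0 to 2) X[k] · e^(2πikn/3)

Computing each x[n]:
x[0] = 2
x[1] = 1
x[2] = 1

x = [2, 1, 1]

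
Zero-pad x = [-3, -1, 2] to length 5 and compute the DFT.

Original 3-point DFT: [-2, -3.5000+2.5981i, -3.5000-2.5981i]
Zero-padded 5-point DFT provides frequency interpolation.

DFT_5([x, 0, ...]) = [-2, -4.9271-0.2245i, -1.5729+2.4899i, -1.5729-2.4899i, -4.9271+0.2245i]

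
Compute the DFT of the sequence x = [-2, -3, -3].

X[k] = Σ(n=0 to 2) x[n] · ω_3^(nk)
where ω_3 = e^(-2πi/3)

Computing each X[k]:
X[0] = -8
X[1] = 1
X[2] = 1

X = [-8, 1, 1]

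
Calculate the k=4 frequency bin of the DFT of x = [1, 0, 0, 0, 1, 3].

X[4] = Σ(n=0 to 5) x[n] · ω_6^(4n) where ω_6 = e^(-2πi/6)
= (1)·ω_6^0 + (0)·ω_6^4 + (0)·ω_6^8 + (0)·ω_6^12 + (1)·ω_6^16 + (3)·ω_6^20

X[4] = -1.0000-1.7321i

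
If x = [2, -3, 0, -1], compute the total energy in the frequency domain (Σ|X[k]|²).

Parseval: Σ|x[n]|² = (1/N)Σ|X[k]|², so Σ|X[k]|² = N·Σ|x[n]|² = 4·14.0000

Σ|X[k]|² = N·Σ|x[n]|² = 4·14.0000 = 56.0000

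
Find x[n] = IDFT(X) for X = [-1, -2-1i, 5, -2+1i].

x[n] = (1/4) Σ(k=0 to 3) X[k] · e^(2πikn/4)

Computing each x[n]:
x[0] = 0
x[1] = -1
x[2] = 2
x[3] = -2

x = [0, -1, 2, -2]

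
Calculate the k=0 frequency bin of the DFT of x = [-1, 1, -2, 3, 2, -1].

X[0] = Σ(n=0 to 5) x[n] · ω_6^0 = Σ x[n]
= (-1) + (1) + (-2) + (3) + (2) + (-1)

X[0] = 2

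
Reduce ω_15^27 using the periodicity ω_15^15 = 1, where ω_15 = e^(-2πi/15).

Since ω_15^15 = 1, powers reduce modulo 15.
27 mod 15 = 12
So ω_15^27 = ω_15^12 = e^(-2πi·12/15)

ω_15^27 = ω_15^12 = 0.3090+0.9511i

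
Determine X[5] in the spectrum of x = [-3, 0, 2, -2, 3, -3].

X[5] = Σ(n=0 to 5) x[n] · ω_6^(5n) where ω_6 = e^(-2πi/6)
= (-3)·ω_6^0 + (0)·ω_6^5 + (2)·ω_6^10 + (-2)·ω_6^15 + (3)·ω_6^20 + (-3)·ω_6^25

X[5] = -5.0000+1.7321i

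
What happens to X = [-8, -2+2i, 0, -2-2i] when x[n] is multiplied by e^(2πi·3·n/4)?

Modulation property: DFT(ω_4^(-3n)·x[n]) = X[(k-3) mod 4], so circularly shift X by 3 positions.

X[k-3] = [-2+2i, 0, -2-2i, -8]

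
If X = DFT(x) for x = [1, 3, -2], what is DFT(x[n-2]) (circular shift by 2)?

Time shift by 2: X_shifted[k] = ω_3^(2k) · X[k]
Shifted x = [3, -2, 1]

DFT(x[n-2]) = [2, 3.5000+2.5981i, 3.5000-2.5981i]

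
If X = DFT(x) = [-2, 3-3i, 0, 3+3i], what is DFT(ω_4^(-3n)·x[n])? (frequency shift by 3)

Modulation property: DFT(ω_4^(-3n)·x[n]) = X[(k-3) mod 4], so circularly shift X by 3 positions.

X[k-3] = [3-3i, 0, 3+3i, -2]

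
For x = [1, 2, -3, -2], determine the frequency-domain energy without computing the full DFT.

Parseval: Σ|x[n]|² = (1/N)Σ|X[k]|², so Σ|X[k]|² = N·Σ|x[n]|² = 4·18.0000

Σ|X[k]|² = N·Σ|x[n]|² = 4·18.0000 = 72.0000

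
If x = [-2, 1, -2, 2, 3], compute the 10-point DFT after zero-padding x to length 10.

Original 5-point DFT: [2, -0.7639+4.2533i, -5.2361-2.6287i, -5.2361+2.6287i, -0.7639-4.2533i]
Zero-padded 10-point DFT provides frequency interpolation.

DFT_10([x, 0, ...]) = [2, -4.8541-2.3511i, -0.7639+4.2533i, 1.8541-3.8042i, -5.2361-2.6287i, -4, -5.2361+2.6287i, 1.8541+3.8042i, -0.7639-4.2533i, -4.8541+2.3511i]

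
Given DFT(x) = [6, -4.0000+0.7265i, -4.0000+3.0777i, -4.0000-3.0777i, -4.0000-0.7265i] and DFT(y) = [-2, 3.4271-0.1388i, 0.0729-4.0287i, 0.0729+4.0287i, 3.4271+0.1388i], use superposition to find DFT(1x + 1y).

By linearity: DFT(1x + 1y) = 1·DFT(x) + 1·DFT(y)
= 1·[6, -4.0000+0.7265i, -4.0000+3.0777i, -4.0000-3.0777i, -4.0000-0.7265i] + 1·[-2, 3.4271-0.1388i, 0.0729-4.0287i, 0.0729+4.0287i, 3.4271+0.1388i]

Computing element-wise:
Z[0] = 1·(6) + 1·(-2) = 4
Z[1] = 1·(-4.0000+0.7265i) + 1·(3.4271-0.1388i) = -0.5729+0.5877i
Z[2] = 1·(-4.0000+3.0777i) + 1·(0.0729-4.0287i) = -3.9271-0.9510i
Z[3] = 1·(-4.0000-3.0777i) + 1·(0.0729+4.0287i) = -3.9271+0.9510i
Z[4] = 1·(-4.0000-0.7265i) + 1·(3.4271+0.1388i) = -0.5729-0.5877i

DFT(1x + 1y) = 1·X + 1·Y = [4, -0.5729+0.5877i, -3.9271-0.9510i, -3.9271+0.9510i, -0.5729-0.5877i]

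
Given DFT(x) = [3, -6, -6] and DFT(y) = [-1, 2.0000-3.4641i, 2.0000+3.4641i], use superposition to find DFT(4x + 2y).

By linearity: DFT(4x + 2y) = 4·DFT(x) + 2·DFT(y)
= 4·[3, -6, -6] + 2·[-1, 2.0000-3.4641i, 2.0000+3.4641i]

Computing element-wise:
Z[0] = 4·(3) + 2·(-1) = 10
Z[1] = 4·(-6) + 2·(2.0000-3.4641i) = -20.0000-6.9282i
Z[2] = 4·(-6) + 2·(2.0000+3.4641i) = -20.0000+6.9282i

DFT(4x + 2y) = 4·X + 2·Y = [10, -20.0000-6.9282i, -20.0000+6.9282i]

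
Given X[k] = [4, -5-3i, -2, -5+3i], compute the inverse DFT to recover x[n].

x[n] = (1/4) Σ(k=0 to 3) X[k] · e^(2πikn/4)

Computing each x[n]:
x[0] = -2
x[1] = 3
x[2] = 3
x[3] = 0

x = [-2, 3, 3, 0]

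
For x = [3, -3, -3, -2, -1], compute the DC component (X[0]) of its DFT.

X[0] = Σ(n=0 to 4) x[n] · ω_5^0 = Σ x[n]
= (3) + (-3) + (-3) + (-2) + (-1)

X[0] = -6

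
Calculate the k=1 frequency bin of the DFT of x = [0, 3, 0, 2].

X[1] = Σ(n=0 to 3) x[n] · ω_4^(1n) where ω_4 = e^(-2πi/4)
= (0)·ω_4^0 + (3)·ω_4^1 + (0)·ω_4^2 + (2)·ω_4^3

X[1] = -1i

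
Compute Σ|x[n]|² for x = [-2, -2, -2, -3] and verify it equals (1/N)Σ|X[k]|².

Time domain:
Σ|x[n]|² = |-2|² + |-2|² + |-2|² + |-3|² = 21.0000

Frequency domain:
(1/4)Σ|X[k]|² = (1/4)(|-9|² + |-1i|² + |1|² + |1i|²) = (1/4)·84.0000 = 21.0000

Both sides agree, confirming Parseval's theorem.

Σ|x[n]|² = (1/N)Σ|X[k]|² = 21.0000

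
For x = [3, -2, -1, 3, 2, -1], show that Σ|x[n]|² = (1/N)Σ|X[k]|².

Time domain:
Σ|x[n]|² = |3|² + |-2|² + |-1|² + |3|² + |2|² + |-1|² = 28.0000

Frequency domain:
(1/6)Σ|X[k]|² = (1/6)(|4|² + |-2.0000+3.4641i|² + |7.0000-1.7321i|² + |4|² + |7.0000+1.7321i|² + |-2.0000-3.4641i|²) = (1/6)·168.0000 = 28.0000

Both sides agree, confirming Parseval's theorem.

Σ|x[n]|² = (1/N)Σ|X[k]|² = 28.0000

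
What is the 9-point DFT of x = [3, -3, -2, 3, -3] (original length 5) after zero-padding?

Original 5-point DFT: [-2, 0.3369+2.9389i, 8.1631-4.7553i, 8.1631+4.7553i, 0.3369-2.9389i]
Zero-padded 9-point DFT provides frequency interpolation.

DFT_9([x, 0, ...]) = [-2, 1.6736+2.3260i, 0.5603+4.3082i, 10.0000+3.4641i, 2.2660-5.8120i, 2.2660+5.8120i, 10.0000-3.4641i, 0.5603-4.3082i, 1.6736-2.3260i]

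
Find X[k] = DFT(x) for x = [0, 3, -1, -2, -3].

X[k] = Σ(n=0 to 4) x[n] · ω_5^(nk)
where ω_5 = e^(-2πi/5)

Computing each X[k]:
X[0] = -3
X[1] = 2.4271-6.2941i
X[2] = -0.9271-2.5757i
X[3] = -0.9271+2.5757i
X[4] = 2.4271+6.2941i

X = [-3, 2.4271-6.2941i, -0.9271-2.5757i, -0.9271+2.5757i, 2.4271+6.2941i]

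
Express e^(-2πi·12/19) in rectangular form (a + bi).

ω_19^12 = e^(-2πi·12/19)
= cos(-2π·12/19) + i·sin(-2π·12/19)
= cos(-24π/19) + i·sin(-24π/19)

ω_19^12 = cos(-24π/19) + i·sin(-24π/19) = -0.6773+0.7357i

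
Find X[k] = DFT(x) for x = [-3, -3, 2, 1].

X[k] = Σ(n=0 to 3) x[n] · ω_4^(nk)
where ω_4 = e^(-2πi/4)

Computing each X[k]:
X[0] = -3
X[1] = -5+4i
X[2] = 1
X[3] = -5-4i

X = [-3, -5+4i, 1, -5-4i]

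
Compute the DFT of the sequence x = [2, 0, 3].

X[k] = Σ(n=0 to 2) x[n] · ω_3^(nk)
where ω_3 = e^(-2πi/3)

Computing each X[k]:
X[0] = 5
X[1] = 0.5000+2.5981i
X[2] = 0.5000-2.5981i

X = [5, 0.5000+2.5981i, 0.5000-2.5981i]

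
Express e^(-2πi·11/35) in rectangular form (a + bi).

ω_35^11 = e^(-2πi·11/35)
= cos(-2π·11/35) + i·sin(-2π·11/35)
= cos(-22π/35) + i·sin(-22π/35)

ω_35^11 = cos(-22π/35) + i·sin(-22π/35) = -0.3930-0.9195i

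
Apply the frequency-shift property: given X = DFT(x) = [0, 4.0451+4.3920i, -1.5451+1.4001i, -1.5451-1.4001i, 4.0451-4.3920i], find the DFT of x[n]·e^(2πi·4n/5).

Modulation property: DFT(ω_5^(-4n)·x[n]) = X[(k-4) mod 5], so circularly shift X by 4 positions.

X[k-4] = [4.0451+4.3920i, -1.5451+1.4001i, -1.5451-1.4001i, 4.0451-4.3920i, 0]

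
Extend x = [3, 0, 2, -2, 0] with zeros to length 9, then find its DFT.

Original 5-point DFT: [3, 3.0000-2.3511i, 3.0000+3.8042i, 3.0000-3.8042i, 3.0000+2.3511i]
Zero-padded 9-point DFT provides frequency interpolation.

DFT_9([x, 0, ...]) = [3, 4.3473-0.2376i, 2.1206-2.4161i, 1.7321i, 5.5321+3.0176i, 5.5321-3.0176i, -1.7321i, 2.1206+2.4161i, 4.3473+0.2376i]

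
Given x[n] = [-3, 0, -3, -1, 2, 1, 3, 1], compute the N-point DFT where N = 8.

X[k] = Σ(n=0 to 7) x[n] · ω_8^(nk)
where ω_8 = e^(-2πi/8)

Computing each X[k]:
X[0] = 0
X[1] = -4.2929+8.1213i
X[2] = -1-1i
X[3] = -5.7071-3.8787i
X[4] = -2
X[5] = -5.7071+3.8787i
X[6] = -1+1i
X[7] = -4.2929-8.1213i

X = [0, -4.2929+8.1213i, -1-1i, -5.7071-3.8787i, -2, -5.7071+3.8787i, -1+1i, -4.2929-8.1213i]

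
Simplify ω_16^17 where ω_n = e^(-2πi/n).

Since ω_16^16 = 1, powers reduce modulo 16.
17 mod 16 = 1
So ω_16^17 = ω_16^1 = e^(-2πi·1/16)

ω_16^17 = ω_16^1 = 0.9239-0.3827i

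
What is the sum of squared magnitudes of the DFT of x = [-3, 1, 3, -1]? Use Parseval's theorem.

Parseval: Σ|x[n]|² = (1/N)Σ|X[k]|², so Σ|X[k]|² = N·Σ|x[n]|² = 4·20.0000

Σ|X[k]|² = N·Σ|x[n]|² = 4·20.0000 = 80.0000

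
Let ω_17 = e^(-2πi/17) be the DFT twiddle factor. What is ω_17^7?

ω_17^7 = e^(-2πi·7/17)
= cos(-2π·7/17) + i·sin(-2π·7/17)
= cos(-14π/17) + i·sin(-14π/17)

ω_17^7 = cos(-14π/17) + i·sin(-14π/17) = -0.8502-0.5264i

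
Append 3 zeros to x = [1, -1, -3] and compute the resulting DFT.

Original 3-point DFT: [-3, 3.0000-1.7321i, 3.0000+1.7321i]
Zero-padded 6-point DFT provides frequency interpolation.

DFT_6([x, 0, ...]) = [-3, 2.0000+3.4641i, 3.0000-1.7321i, -1, 3.0000+1.7321i, 2.0000-3.4641i]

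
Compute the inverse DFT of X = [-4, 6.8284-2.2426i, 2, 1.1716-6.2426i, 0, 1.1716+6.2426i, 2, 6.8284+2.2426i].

x[n] = (1/8) Σ(k=0 to 7) X[k] · e^(2πikn/8)

Computing each x[n]:
x[0] = 2
x[1] = 2
x[2] = -2
x[3] = 0
x[4] = -2
x[5] = -3
x[6] = 0
x[7] = -1

x = [2, 2, -2, 0, -2, -3, 0, -1]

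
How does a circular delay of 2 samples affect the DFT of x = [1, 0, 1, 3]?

Time shift by 2: X_shifted[k] = ω_4^(2k) · X[k]
Shifted x = [1, 3, 1, 0]

DFT(x[n-2]) = [5, -3i, -1, 3i]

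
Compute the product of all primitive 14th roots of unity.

The primitive 14th roots of unity are ω_14^k for k coprime to 14: k ∈ {1, 3, 5, 9, 11, 13}
Their product equals the constant term of the cyclotomic polynomial Φ_14(x) up to sign.
For n ≥ 3, the product of all primitive nth roots of unity is 1. (For n=1 it is 1; for n=2 it is -1.)

1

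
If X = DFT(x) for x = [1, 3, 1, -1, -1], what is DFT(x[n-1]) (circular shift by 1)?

Time shift by 1: X_shifted[k] = ω_5^(1k) · X[k]
Shifted x = [-1, 1, 3, 1, -1]

DFT(x[n-1]) = [3, -4.2361-3.0777i, 0.2361+0.7265i, 0.2361-0.7265i, -4.2361+3.0777i]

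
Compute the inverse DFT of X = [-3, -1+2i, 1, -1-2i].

x[n] = (1/4) Σ(k=0 to 3) X[k] · e^(2πikn/4)

Computing each x[n]:
x[0] = -1
x[1] = -2
x[2] = 0
x[3] = 0

x = [-1, -2, 0, 0]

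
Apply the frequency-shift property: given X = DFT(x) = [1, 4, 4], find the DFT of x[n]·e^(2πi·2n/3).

Modulation property: DFT(ω_3^(-2n)·x[n]) = X[(k-2) mod 3], so circularly shift X by 2 positions.

X[k-2] = [4, 4, 1]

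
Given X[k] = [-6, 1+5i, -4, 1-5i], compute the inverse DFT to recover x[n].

x[n] = (1/4) Σ(k=0 to 3) X[k] · e^(2πikn/4)

Computing each x[n]:
x[0] = -2
x[1] = -3
x[2] = -3
x[3] = 2

x = [-2, -3, -3, 2]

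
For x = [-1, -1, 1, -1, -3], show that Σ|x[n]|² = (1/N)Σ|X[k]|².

Time domain:
Σ|x[n]|² = |-1|² + |-1|² + |1|² + |-1|² + |-3|² = 13.0000

Frequency domain:
(1/5)Σ|X[k]|² = (1/5)(|-5|² + |-2.2361-3.0777i|² + |2.2361+0.7265i|² + |2.2361-0.7265i|² + |-2.2361+3.0777i|²) = (1/5)·65.0000 = 13.0000

Both sides agree, confirming Parseval's theorem.

Σ|x[n]|² = (1/N)Σ|X[k]|² = 13.0000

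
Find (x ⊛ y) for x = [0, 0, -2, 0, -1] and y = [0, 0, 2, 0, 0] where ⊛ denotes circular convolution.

(x ⊛ y)[n] = Σ(m=0 to 4) x[m] · y[(n-m) mod 5]

Computing each output sample:
(x ⊛ y)[0] = 0
(x ⊛ y)[1] = -2
(x ⊛ y)[2] = 0
(x ⊛ y)[3] = 0
(x ⊛ y)[4] = -4

x ⊛ y = [0, -2, 0, 0, -4]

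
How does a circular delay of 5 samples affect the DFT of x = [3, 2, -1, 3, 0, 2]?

Time shift by 5: X_shifted[k] = ω_6^(5k) · X[k]
Shifted x = [2, -1, 3, 0, 2, 3]

DFT(x[n-5]) = [9, 0.5000+2.5981i, -1.5000+4.3301i, 5, -1.5000-4.3301i, 0.5000-2.5981i]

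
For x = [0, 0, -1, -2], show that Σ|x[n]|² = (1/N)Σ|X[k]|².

Time domain:
Σ|x[n]|² = |0|² + |0|² + |-1|² + |-2|² = 5.0000

Frequency domain:
(1/4)Σ|X[k]|² = (1/4)(|-3|² + |1-2i|² + |1|² + |1+2i|²) = (1/4)·20.0000 = 5.0000

Both sides agree, confirming Parseval's theorem.

Σ|x[n]|² = (1/N)Σ|X[k]|² = 5.0000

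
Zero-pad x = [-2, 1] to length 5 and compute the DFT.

Original 2-point DFT: [-1, -3]
Zero-padded 5-point DFT provides frequency interpolation.

DFT_5([x, 0, ...]) = [-1, -1.6910-0.9511i, -2.8090-0.5878i, -2.8090+0.5878i, -1.6910+0.9511i]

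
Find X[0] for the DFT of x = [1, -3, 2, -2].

X[0] = Σ(n=0 to 3) x[n] · ω_4^0 = Σ x[n]
= (1) + (-3) + (2) + (-2)

X[0] = -2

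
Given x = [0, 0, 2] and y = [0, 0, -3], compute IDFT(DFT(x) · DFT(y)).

(x ⊛ y)[n] = Σ(m=0 to 2) x[m] · y[(n-m) mod 3]

Computing each output sample:
(x ⊛ y)[0] = 0
(x ⊛ y)[1] = -6
(x ⊛ y)[2] = 0

x ⊛ y = [0, -6, 0]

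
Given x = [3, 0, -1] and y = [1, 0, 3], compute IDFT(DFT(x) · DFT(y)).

(x ⊛ y)[n] = Σ(m=0 to 2) x[m] · y[(n-m) mod 3]

Computing each output sample:
(x ⊛ y)[0] = 3
(x ⊛ y)[1] = -3
(x ⊛ y)[2] = 8

x ⊛ y = [3, -3, 8]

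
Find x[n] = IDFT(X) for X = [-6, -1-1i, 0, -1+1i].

x[n] = (1/4) Σ(k=0 to 3) X[k] · e^(2πikn/4)

Computing each x[n]:
x[0] = -2
x[1] = -1
x[2] = -1
x[3] = -2

x = [-2, -1, -1, -2]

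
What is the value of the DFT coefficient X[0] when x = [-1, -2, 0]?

X[0] = Σ(n=0 to 2) x[n] · ω_3^0 = Σ x[n]
= (-1) + (-2) + (0)

X[0] = -3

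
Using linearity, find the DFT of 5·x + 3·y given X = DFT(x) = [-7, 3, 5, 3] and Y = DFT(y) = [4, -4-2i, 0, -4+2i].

By linearity: DFT(5x + 3y) = 5·DFT(x) + 3·DFT(y)
= 5·[-7, 3, 5, 3] + 3·[4, -4-2i, 0, -4+2i]

Computing element-wise:
Z[0] = 5·(-7) + 3·(4) = -23
Z[1] = 5·(3) + 3·(-4-2i) = 3-6i
Z[2] = 5·(5) + 3·(0) = 25
Z[3] = 5·(3) + 3·(-4+2i) = 3+6i

DFT(5x + 3y) = 5·X + 3·Y = [-23, 3-6i, 25, 3+6i]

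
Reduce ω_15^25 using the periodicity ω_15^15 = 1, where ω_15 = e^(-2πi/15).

Since ω_15^15 = 1, powers reduce modulo 15.
25 mod 15 = 10
So ω_15^25 = ω_15^10 = e^(-2πi·10/15)

ω_15^25 = ω_15^10 = -0.5000+0.8660i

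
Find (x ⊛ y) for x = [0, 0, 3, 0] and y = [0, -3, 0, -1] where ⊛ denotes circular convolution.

(x ⊛ y)[n] = Σ(m=0 to 3) x[m] · y[(n-m) mod 4]

Computing each output sample:
(x ⊛ y)[0] = 0
(x ⊛ y)[1] = -3
(x ⊛ y)[2] = 0
(x ⊛ y)[3] = -9

x ⊛ y = [0, -3, 0, -9]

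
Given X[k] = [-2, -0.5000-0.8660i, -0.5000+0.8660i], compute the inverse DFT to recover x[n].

x[n] = (1/3) Σ(k=0 to 2) X[k] · e^(2πikn/3)

Computing each x[n]:
x[0] = -1
x[1] = 0
x[2] = -1

x = [-1, 0, -1]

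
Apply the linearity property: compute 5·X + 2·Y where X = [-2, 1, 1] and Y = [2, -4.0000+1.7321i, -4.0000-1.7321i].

By linearity: DFT(5x + 2y) = 5·DFT(x) + 2·DFT(y)
= 5·[-2, 1, 1] + 2·[2, -4.0000+1.7321i, -4.0000-1.7321i]

Computing element-wise:
Z[0] = 5·(-2) + 2·(2) = -6
Z[1] = 5·(1) + 2·(-4.0000+1.7321i) = -3.0000+3.4642i
Z[2] = 5·(1) + 2·(-4.0000-1.7321i) = -3.0000-3.4642i

DFT(5x + 2y) = 5·X + 2·Y = [-6, -3.0000+3.4642i, -3.0000-3.4642i]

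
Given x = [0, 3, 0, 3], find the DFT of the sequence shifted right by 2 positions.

Time shift by 2: X_shifted[k] = ω_4^(2k) · X[k]
Shifted x = [0, 3, 0, 3]

DFT(x[n-2]) = [6, 0, -6, 0]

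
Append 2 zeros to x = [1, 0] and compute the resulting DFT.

Original 2-point DFT: [1, 1]
Zero-padded 4-point DFT provides frequency interpolation.

DFT_4([x, 0, ...]) = [1, 1, 1, 1]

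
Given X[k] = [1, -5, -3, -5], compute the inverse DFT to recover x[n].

x[n] = (1/4) Σ(k=0 to 3) X[k] · e^(2πikn/4)

Computing each x[n]:
x[0] = -3
x[1] = 1
x[2] = 2
x[3] = 1

x = [-3, 1, 2, 1]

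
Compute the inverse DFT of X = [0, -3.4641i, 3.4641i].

x[n] = (1/3) Σ(k=0 to 2) X[k] · e^(2πikn/3)

Computing each x[n]:
x[0] = 0
x[1] = 2
x[2] = -2

x = [0, 2, -2]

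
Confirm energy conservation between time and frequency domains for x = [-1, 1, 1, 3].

Time domain:
Σ|x[n]|² = |-1|² + |1|² + |1|² + |3|² = 12.0000

Frequency domain:
(1/4)Σ|X[k]|² = (1/4)(|4|² + |-2+2i|² + |-4|² + |-2-2i|²) = (1/4)·48.0000 = 12.0000

Both sides agree, confirming Parseval's theorem.

Σ|x[n]|² = (1/N)Σ|X[k]|² = 12.0000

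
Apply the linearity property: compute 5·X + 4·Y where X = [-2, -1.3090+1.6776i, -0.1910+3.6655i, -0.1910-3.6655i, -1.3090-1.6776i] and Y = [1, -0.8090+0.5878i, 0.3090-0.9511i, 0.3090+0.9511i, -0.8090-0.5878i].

By linearity: DFT(5x + 4y) = 5·DFT(x) + 4·DFT(y)
= 5·[-2, -1.3090+1.6776i, -0.1910+3.6655i, -0.1910-3.6655i, -1.3090-1.6776i] + 4·[1, -0.8090+0.5878i, 0.3090-0.9511i, 0.3090+0.9511i, -0.8090-0.5878i]

Computing element-wise:
Z[0] = 5·(-2) + 4·(1) = -6
Z[1] = 5·(-1.3090+1.6776i) + 4·(-0.8090+0.5878i) = -9.7810+10.7392i
Z[2] = 5·(-0.1910+3.6655i) + 4·(0.3090-0.9511i) = 0.2810+14.5231i
Z[3] = 5·(-0.1910-3.6655i) + 4·(0.3090+0.9511i) = 0.2810-14.5231i
Z[4] = 5·(-1.3090-1.6776i) + 4·(-0.8090-0.5878i) = -9.7810-10.7392i

DFT(5x + 4y) = 5·X + 4·Y = [-6, -9.7810+10.7392i, 0.2810+14.5231i, 0.2810-14.5231i, -9.7810-10.7392i]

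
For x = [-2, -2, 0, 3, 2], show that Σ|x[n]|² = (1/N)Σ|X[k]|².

Time domain:
Σ|x[n]|² = |-2|² + |-2|² + |0|² + |3|² + |2|² = 21.0000

Frequency domain:
(1/5)Σ|X[k]|² = (1/5)(|1|² + |-4.4271+5.5676i|² + |-1.0729-0.5020i|² + |-1.0729+0.5020i|² + |-4.4271-5.5676i|²) = (1/5)·105.0000 = 21.0000

Both sides agree, confirming Parseval's theorem.

Σ|x[n]|² = (1/N)Σ|X[k]|² = 21.0000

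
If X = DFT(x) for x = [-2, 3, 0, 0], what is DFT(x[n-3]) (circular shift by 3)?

Time shift by 3: X_shifted[k] = ω_4^(3k) · X[k]
Shifted x = [3, 0, 0, -2]

DFT(x[n-3]) = [1, 3-2i, 5, 3+2i]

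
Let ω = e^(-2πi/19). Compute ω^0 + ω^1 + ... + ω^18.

Sum of all nth roots of unity equals 0 for n > 1 (geometric series with r ≠ 1).

0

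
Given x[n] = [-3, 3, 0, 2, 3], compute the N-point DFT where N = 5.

X[k] = Σ(n=0 to 4) x[n] · ω_5^(nk)
where ω_5 = e^(-2πi/5)

Computing each X[k]:
X[0] = 5
X[1] = -2.7639+1.1756i
X[2] = -7.2361-1.9021i
X[3] = -7.2361+1.9021i
X[4] = -2.7639-1.1756i

X = [5, -2.7639+1.1756i, -7.2361-1.9021i, -7.2361+1.9021i, -2.7639-1.1756i]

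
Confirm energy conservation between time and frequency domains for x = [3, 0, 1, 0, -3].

Time domain:
Σ|x[n]|² = |3|² + |0|² + |1|² + |0|² + |-3|² = 19.0000

Frequency domain:
(1/5)Σ|X[k]|² = (1/5)(|1|² + |1.2639-3.4410i|² + |5.7361-0.8123i|² + |5.7361+0.8123i|² + |1.2639+3.4410i|²) = (1/5)·95.0000 = 19.0000

Both sides agree, confirming Parseval's theorem.

Σ|x[n]|² = (1/N)Σ|X[k]|² = 19.0000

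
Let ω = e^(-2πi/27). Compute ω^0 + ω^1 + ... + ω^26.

Sum of all nth roots of unity equals 0 for n > 1 (geometric series with r ≠ 1).

0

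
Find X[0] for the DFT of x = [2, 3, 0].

X[0] = Σ(n=0 to 2) x[n] · ω_3^0 = Σ x[n]
= (2) + (3) + (0)

X[0] = 5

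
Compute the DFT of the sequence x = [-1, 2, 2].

X[k] = Σ(n=0 to 2) x[n] · ω_3^(nk)
where ω_3 = e^(-2πi/3)

Computing each X[k]:
X[0] = 3
X[1] = -3
X[2] = -3

X = [3, -3, -3]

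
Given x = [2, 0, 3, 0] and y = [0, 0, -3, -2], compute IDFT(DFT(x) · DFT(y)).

(x ⊛ y)[n] = Σ(m=0 to 3) x[m] · y[(n-m) mod 4]

Computing each output sample:
(x ⊛ y)[0] = -9
(x ⊛ y)[1] = -6
(x ⊛ y)[2] = -6
(x ⊛ y)[3] = -4

x ⊛ y = [-9, -6, -6, -4]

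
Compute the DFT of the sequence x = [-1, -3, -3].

X[k] = Σ(n=0 to 2) x[n] · ω_3^(nk)
where ω_3 = e^(-2πi/3)

Computing each X[k]:
X[0] = -7
X[1] = 2
X[2] = 2

X = [-7, 2, 2]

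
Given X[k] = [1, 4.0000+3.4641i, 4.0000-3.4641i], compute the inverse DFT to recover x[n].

x[n] = (1/3) Σ(k=0 to 2) X[k] · e^(2πikn/3)

Computing each x[n]:
x[0] = 3
x[1] = -3
x[2] = 1

x = [3, -3, 1]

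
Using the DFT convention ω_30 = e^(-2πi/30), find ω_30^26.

ω_30^26 = e^(-2πi·26/30)
= cos(-2π·26/30) + i·sin(-2π·26/30)
= cos(-52π/30) + i·sin(-52π/30)

ω_30^26 = cos(-52π/30) + i·sin(-52π/30) = 0.6691+0.7431i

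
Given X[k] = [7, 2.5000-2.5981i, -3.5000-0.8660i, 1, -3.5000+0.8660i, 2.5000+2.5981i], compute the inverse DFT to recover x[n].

x[n] = (1/6) Σ(k=0 to 5) X[k] · e^(2πikn/6)

Computing each x[n]:
x[0] = 1
x[1] = 3
x[2] = 2
x[3] = -1
x[4] = 1
x[5] = 1

x = [1, 3, 2, -1, 1, 1]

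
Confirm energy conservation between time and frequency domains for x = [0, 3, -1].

Time domain:
Σ|x[n]|² = |0|² + |3|² + |-1|² = 10.0000

Frequency domain:
(1/3)Σ|X[k]|² = (1/3)(|2|² + |-1.0000-3.4641i|² + |-1.0000+3.4641i|²) = (1/3)·30.0000 = 10.0000

Both sides agree, confirming Parseval's theorem.

Σ|x[n]|² = (1/N)Σ|X[k]|² = 10.0000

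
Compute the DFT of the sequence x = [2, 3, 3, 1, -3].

X[k] = Σ(n=0 to 4) x[n] · ω_5^(nk)
where ω_5 = e^(-2πi/5)

Computing each X[k]:
X[0] = 6
X[1] = -1.2361-6.8819i
X[2] = 3.2361-1.6246i
X[3] = 3.2361+1.6246i
X[4] = -1.2361+6.8819i

X = [6, -1.2361-6.8819i, 3.2361-1.6246i, 3.2361+1.6246i, -1.2361+6.8819i]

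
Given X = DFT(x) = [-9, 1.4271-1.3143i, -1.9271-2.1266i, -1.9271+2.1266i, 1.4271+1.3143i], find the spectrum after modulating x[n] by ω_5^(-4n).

Modulation property: DFT(ω_5^(-4n)·x[n]) = X[(k-4) mod 5], so circularly shift X by 4 positions.

X[k-4] = [1.4271-1.3143i, -1.9271-2.1266i, -1.9271+2.1266i, 1.4271+1.3143i, -9]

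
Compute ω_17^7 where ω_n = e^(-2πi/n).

ω_17^7 = e^(-2πi·7/17)
= cos(-2π·7/17) + i·sin(-2π·7/17)
= cos(-14π/17) + i·sin(-14π/17)

ω_17^7 = cos(-14π/17) + i·sin(-14π/17) = -0.8502-0.5264i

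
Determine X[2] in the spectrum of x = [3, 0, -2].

X[2] = Σ(n=0 to 2) x[n] · ω_3^(2n) where ω_3 = e^(-2πi/3)
= (3)·ω_3^0 + (0)·ω_3^2 + (-2)·ω_3^4

X[2] = 4.0000+1.7321i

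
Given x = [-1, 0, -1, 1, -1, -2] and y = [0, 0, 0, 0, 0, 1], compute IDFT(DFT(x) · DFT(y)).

(x ⊛ y)[n] = Σ(m=0 to 5) x[m] · y[(n-m) mod 6]

Computing each output sample:
(x ⊛ y)[0] = 0
(x ⊛ y)[1] = -1
(x ⊛ y)[2] = 1
(x ⊛ y)[3] = -1
(x ⊛ y)[4] = -2
(x ⊛ y)[5] = -1

x ⊛ y = [0, -1, 1, -1, -2, -1]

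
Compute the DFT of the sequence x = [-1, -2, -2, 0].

X[k] = Σ(n=0 to 3) x[n] · ω_4^(nk)
where ω_4 = e^(-2πi/4)

Computing each X[k]:
X[0] = -5
X[1] = 1+2i
X[2] = -1
X[3] = 1-2i

X = [-5, 1+2i, -1, 1-2i]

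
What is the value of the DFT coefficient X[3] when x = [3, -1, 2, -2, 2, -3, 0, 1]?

X[3] = Σ(n=0 to 7) x[n] · ω_8^(3n) where ω_8 = e^(-2πi/8)
= (3)·ω_8^0 + (-1)·ω_8^3 + (2)·ω_8^6 + (-2)·ω_8^9 + (2)·ω_8^12 + (-3)·ω_8^15 + (0)·ω_8^18 + (1)·ω_8^21

X[3] = -2.5355+2.7071i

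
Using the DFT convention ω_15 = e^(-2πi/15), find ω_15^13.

ω_15^13 = e^(-2πi·13/15)
= cos(-2π·13/15) + i·sin(-2π·13/15)
= cos(-26π/15) + i·sin(-26π/15)

ω_15^13 = cos(-26π/15) + i·sin(-26π/15) = 0.6691+0.7431i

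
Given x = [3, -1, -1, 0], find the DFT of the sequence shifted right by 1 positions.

Time shift by 1: X_shifted[k] = ω_4^(1k) · X[k]
Shifted x = [0, 3, -1, -1]

DFT(x[n-1]) = [1, 1-4i, -3, 1+4i]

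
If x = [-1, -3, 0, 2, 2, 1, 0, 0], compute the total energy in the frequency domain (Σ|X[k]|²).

Parseval: Σ|x[n]|² = (1/N)Σ|X[k]|², so Σ|X[k]|² = N·Σ|x[n]|² = 8·19.0000

Σ|X[k]|² = N·Σ|x[n]|² = 8·19.0000 = 152.0000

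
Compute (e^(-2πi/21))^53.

Since ω_21^21 = 1, powers reduce modulo 21.
53 mod 21 = 11
So ω_21^53 = ω_21^11 = e^(-2πi·11/21)

ω_21^53 = ω_21^11 = -0.9888+0.1490i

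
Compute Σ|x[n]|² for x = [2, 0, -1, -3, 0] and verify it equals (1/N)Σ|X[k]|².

Time domain:
Σ|x[n]|² = |2|² + |0|² + |-1|² + |-3|² + |0|² = 14.0000

Frequency domain:
(1/5)Σ|X[k]|² = (1/5)(|-2|² + |5.2361-1.1756i|² + |0.7639+1.9021i|² + |0.7639-1.9021i|² + |5.2361+1.1756i|²) = (1/5)·70.0000 = 14.0000

Both sides agree, confirming Parseval's theorem.

Σ|x[n]|² = (1/N)Σ|X[k]|² = 14.0000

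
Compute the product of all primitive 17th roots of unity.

The primitive 17th roots of unity are ω_17^k for k coprime to 17: k ∈ {1, 2, 3, 4, 5, 6, 7, 8, 9, 10, 11, 12, 13, 14, 15, 16}
Their product equals the constant term of the cyclotomic polynomial Φ_17(x) up to sign.
For n ≥ 3, the product of all primitive nth roots of unity is 1. (For n=1 it is 1; for n=2 it is -1.)

1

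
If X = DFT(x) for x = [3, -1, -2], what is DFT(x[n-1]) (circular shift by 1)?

Time shift by 1: X_shifted[k] = ω_3^(1k) · X[k]
Shifted x = [-2, 3, -1]

DFT(x[n-1]) = [0, -3.0000-3.4641i, -3.0000+3.4641i]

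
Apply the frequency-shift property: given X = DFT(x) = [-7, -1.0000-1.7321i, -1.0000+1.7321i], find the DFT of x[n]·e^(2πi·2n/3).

Modulation property: DFT(ω_3^(-2n)·x[n]) = X[(k-2) mod 3], so circularly shift X by 2 positions.

X[k-2] = [-1.0000-1.7321i, -1.0000+1.7321i, -7]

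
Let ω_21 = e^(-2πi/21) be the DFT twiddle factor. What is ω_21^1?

ω_21^1 = e^(-2πi·1/21)
= cos(-2π·1/21) + i·sin(-2π·1/21)
= cos(-2π/21) + i·sin(-2π/21)

ω_21^1 = cos(-2π/21) + i·sin(-2π/21) = 0.9556-0.2948i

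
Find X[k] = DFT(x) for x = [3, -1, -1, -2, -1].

X[k] = Σ(n=0 to 4) x[n] · ω_5^(nk)
where ω_5 = e^(-2πi/5)

Computing each X[k]:
X[0] = -2
X[1] = 4.8090-0.5878i
X[2] = 3.6910+0.9511i
X[3] = 3.6910-0.9511i
X[4] = 4.8090+0.5878i

X = [-2, 4.8090-0.5878i, 3.6910+0.9511i, 3.6910-0.9511i, 4.8090+0.5878i]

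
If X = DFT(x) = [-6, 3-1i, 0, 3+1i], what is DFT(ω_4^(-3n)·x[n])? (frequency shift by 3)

Modulation property: DFT(ω_4^(-3n)·x[n]) = X[(k-3) mod 4], so circularly shift X by 3 positions.

X[k-3] = [3-1i, 0, 3+1i, -6]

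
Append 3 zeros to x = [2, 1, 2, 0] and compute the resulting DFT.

Original 4-point DFT: [5, -1i, 3, 1i]
Zero-padded 7-point DFT provides frequency interpolation.

DFT_7([x, 0, ...]) = [5, 2.1784-2.7317i, -0.0245-0.1072i, 2.3460+1.1298i, 2.3460-1.1298i, -0.0245+0.1072i, 2.1784+2.7317i]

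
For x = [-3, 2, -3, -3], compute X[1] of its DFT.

X[1] = Σ(n=0 to 3) x[n] · ω_4^(1n) where ω_4 = e^(-2πi/4)
= (-3)·ω_4^0 + (2)·ω_4^1 + (-3)·ω_4^2 + (-3)·ω_4^3

X[1] = -5i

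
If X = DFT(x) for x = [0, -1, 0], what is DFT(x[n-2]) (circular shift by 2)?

Time shift by 2: X_shifted[k] = ω_3^(2k) · X[k]
Shifted x = [-1, 0, 0]

DFT(x[n-2]) = [-1, -1, -1]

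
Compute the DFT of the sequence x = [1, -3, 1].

X[k] = Σ(n=0 to 2) x[n] · ω_3^(nk)
where ω_3 = e^(-2πi/3)

Computing each X[k]:
X[0] = -1
X[1] = 2.0000+3.4641i
X[2] = 2.0000-3.4641i

X = [-1, 2.0000+3.4641i, 2.0000-3.4641i]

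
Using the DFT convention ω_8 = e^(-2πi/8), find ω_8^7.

ω_8^7 = e^(-2πi·7/8)
= cos(-2π·7/8) + i·sin(-2π·7/8)
= cos(-14π/8) + i·sin(-14π/8)

ω_8^7 = cos(-14π/8) + i·sin(-14π/8) = 0.7071+0.7071i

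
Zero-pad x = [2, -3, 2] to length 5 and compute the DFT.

Original 3-point DFT: [1, 2.5000+4.3301i, 2.5000-4.3301i]
Zero-padded 5-point DFT provides frequency interpolation.

DFT_5([x, 0, ...]) = [1, -0.5451+1.6776i, 5.0451+3.6655i, 5.0451-3.6655i, -0.5451-1.6776i]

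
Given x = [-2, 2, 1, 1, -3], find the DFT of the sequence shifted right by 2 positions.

Time shift by 2: X_shifted[k] = ω_5^(2k) · X[k]
Shifted x = [1, -3, -2, 2, 1]

DFT(x[n-2]) = [-1, 0.3820+6.1554i, 2.6180-1.4531i, 2.6180+1.4531i, 0.3820-6.1554i]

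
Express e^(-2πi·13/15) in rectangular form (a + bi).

ω_15^13 = e^(-2πi·13/15)
= cos(-2π·13/15) + i·sin(-2π·13/15)
= cos(-26π/15) + i·sin(-26π/15)

ω_15^13 = cos(-26π/15) + i·sin(-26π/15) = 0.6691+0.7431i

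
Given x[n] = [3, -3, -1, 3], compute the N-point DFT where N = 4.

X[k] = Σ(n=0 to 3) x[n] · ω_4^(nk)
where ω_4 = e^(-2πi/4)

Computing each X[k]:
X[0] = 2
X[1] = 4+6i
X[2] = 2
X[3] = 4-6i

X = [2, 4+6i, 2, 4-6i]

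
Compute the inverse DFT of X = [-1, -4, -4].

x[n] = (1/3) Σ(k=0 to 2) X[k] · e^(2πikn/3)

Computing each x[n]:
x[0] = -3
x[1] = 1
x[2] = 1

x = [-3, 1, 1]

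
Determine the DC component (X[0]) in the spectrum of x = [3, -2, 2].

X[0] = Σ(n=0 to 2) x[n] · ω_3^0 = Σ x[n]
= (3) + (-2) + (2)

X[0] = 3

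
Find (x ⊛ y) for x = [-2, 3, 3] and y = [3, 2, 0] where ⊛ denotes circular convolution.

(x ⊛ y)[n] = Σ(m=0 to 2) x[m] · y[(n-m) mod 3]

Computing each output sample:
(x ⊛ y)[0] = 0
(x ⊛ y)[1] = 5
(x ⊛ y)[2] = 15

x ⊛ y = [0, 5, 15]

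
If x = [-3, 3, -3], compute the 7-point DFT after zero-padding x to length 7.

Original 3-point DFT: [-3, -3.0000-5.1962i, -3.0000+5.1962i]
Zero-padded 7-point DFT provides frequency interpolation.

DFT_7([x, 0, ...]) = [-3, -0.4620+0.5793i, -0.9647-4.2264i, -7.5734-3.6471i, -7.5734+3.6471i, -0.9647+4.2264i, -0.4620-0.5793i]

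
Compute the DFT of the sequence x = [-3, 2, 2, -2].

X[k] = Σ(n=0 to 3) x[n] · ω_4^(nk)
where ω_4 = e^(-2πi/4)

Computing each X[k]:
X[0] = -1
X[1] = -5-4i
X[2] = -1
X[3] = -5+4i

X = [-1, -5-4i, -1, -5+4i]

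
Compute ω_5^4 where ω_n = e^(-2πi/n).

ω_5^4 = e^(-2πi·4/5)
= cos(-2π·4/5) + i·sin(-2π·4/5)
= cos(-8π/5) + i·sin(-8π/5)

ω_5^4 = cos(-8π/5) + i·sin(-8π/5) = 0.3090+0.9511i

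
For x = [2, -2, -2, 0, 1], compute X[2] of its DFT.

X[2] = Σ(n=0 to 4) x[n] · ω_5^(2n) where ω_5 = e^(-2πi/5)
= (2)·ω_5^0 + (-2)·ω_5^2 + (-2)·ω_5^4 + (0)·ω_5^6 + (1)·ω_5^8

X[2] = 2.1910-0.1388i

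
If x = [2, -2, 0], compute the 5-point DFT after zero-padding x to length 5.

Original 3-point DFT: [0, 3.0000+1.7321i, 3.0000-1.7321i]
Zero-padded 5-point DFT provides frequency interpolation.

DFT_5([x, 0, ...]) = [0, 1.3820+1.9021i, 3.6180+1.1756i, 3.6180-1.1756i, 1.3820-1.9021i]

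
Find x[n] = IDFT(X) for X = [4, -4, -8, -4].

x[n] = (1/4) Σ(k=0 to 3) X[k] · e^(2πikn/4)

Computing each x[n]:
x[0] = -3
x[1] = 3
x[2] = 1
x[3] = 3

x = [-3, 3, 1, 3]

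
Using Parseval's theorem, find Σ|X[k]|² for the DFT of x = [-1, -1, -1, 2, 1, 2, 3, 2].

Parseval: Σ|x[n]|² = (1/N)Σ|X[k]|², so Σ|X[k]|² = N·Σ|x[n]|² = 8·25.0000

Σ|X[k]|² = N·Σ|x[n]|² = 8·25.0000 = 200.0000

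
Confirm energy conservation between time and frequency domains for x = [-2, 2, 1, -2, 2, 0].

Time domain:
Σ|x[n]|² = |-2|² + |2|² + |1|² + |-2|² + |2|² + |0|² = 17.0000

Frequency domain:
(1/6)Σ|X[k]|² = (1/6)(|1|² + |-0.5000-0.8660i|² + |-6.5000-2.5981i|² + |1|² + |-6.5000+2.5981i|² + |-0.5000+0.8660i|²) = (1/6)·102.0000 = 17.0000

Both sides agree, confirming Parseval's theorem.

Σ|x[n]|² = (1/N)Σ|X[k]|² = 17.0000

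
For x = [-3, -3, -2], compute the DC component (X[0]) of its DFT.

X[0] = Σ(n=0 to 2) x[n] · ω_3^0 = Σ x[n]
= (-3) + (-3) + (-2)

X[0] = -8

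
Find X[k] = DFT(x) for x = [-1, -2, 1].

X[k] = Σ(n=0 to 2) x[n] · ω_3^(nk)
where ω_3 = e^(-2πi/3)

Computing each X[k]:
X[0] = -2
X[1] = -0.5000+2.5981i
X[2] = -0.5000-2.5981i

X = [-2, -0.5000+2.5981i, -0.5000-2.5981i]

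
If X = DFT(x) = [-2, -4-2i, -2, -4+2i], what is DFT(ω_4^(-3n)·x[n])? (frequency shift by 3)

Modulation property: DFT(ω_4^(-3n)·x[n]) = X[(k-3) mod 4], so circularly shift X by 3 positions.

X[k-3] = [-4-2i, -2, -4+2i, -2]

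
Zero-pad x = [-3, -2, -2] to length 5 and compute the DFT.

Original 3-point DFT: [-7, -1, -1]
Zero-padded 5-point DFT provides frequency interpolation.

DFT_5([x, 0, ...]) = [-7, -2.0000+3.0777i, -2.0000-0.7265i, -2.0000+0.7265i, -2.0000-3.0777i]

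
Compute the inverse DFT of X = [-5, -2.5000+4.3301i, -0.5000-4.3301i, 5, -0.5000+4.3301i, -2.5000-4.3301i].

x[n] = (1/6) Σ(k=0 to 5) X[k] · e^(2πikn/6)

Computing each x[n]:
x[0] = -1
x[1] = -2
x[2] = -2
x[3] = -1
x[4] = 3
x[5] = -2

x = [-1, -2, -2, -1, 3, -2]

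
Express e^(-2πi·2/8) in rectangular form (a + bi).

ω_8^2 = e^(-2πi·2/8)
= cos(-2π·2/8) + i·sin(-2π·2/8)
= cos(-4π/8) + i·sin(-4π/8)

ω_8^2 = cos(-4π/8) + i·sin(-4π/8) = -1i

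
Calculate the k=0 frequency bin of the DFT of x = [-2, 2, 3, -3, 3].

X[0] = Σ(n=0 to 4) x[n] · ω_5^0 = Σ x[n]
= (-2) + (2) + (3) + (-3) + (3)

X[0] = 3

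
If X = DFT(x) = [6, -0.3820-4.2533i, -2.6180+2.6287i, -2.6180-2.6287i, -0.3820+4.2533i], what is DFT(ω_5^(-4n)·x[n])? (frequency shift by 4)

Modulation property: DFT(ω_5^(-4n)·x[n]) = X[(k-4) mod 5], so circularly shift X by 4 positions.

X[k-4] = [-0.3820-4.2533i, -2.6180+2.6287i, -2.6180-2.6287i, -0.3820+4.2533i, 6]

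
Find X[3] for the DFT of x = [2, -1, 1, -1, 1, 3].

X[3] = Σ(n=0 to 5) x[n] · ω_6^(3n) where ω_6 = e^(-2πi/6)
= (2)·ω_6^0 + (-1)·ω_6^3 + (1)·ω_6^6 + (-1)·ω_6^9 + (1)·ω_6^12 + (3)·ω_6^15

X[3] = 3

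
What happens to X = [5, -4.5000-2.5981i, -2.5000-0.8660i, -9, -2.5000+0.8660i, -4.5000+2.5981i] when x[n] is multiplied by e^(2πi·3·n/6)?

Modulation property: DFT(ω_6^(-3n)·x[n]) = X[(k-3) mod 6], so circularly shift X by 3 positions.

X[k-3] = [-9, -2.5000+0.8660i, -4.5000+2.5981i, 5, -4.5000-2.5981i, -2.5000-0.8660i]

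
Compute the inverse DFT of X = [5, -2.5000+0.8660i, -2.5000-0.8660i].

x[n] = (1/3) Σ(k=0 to 2) X[k] · e^(2πikn/3)

Computing each x[n]:
x[0] = 0
x[1] = 2
x[2] = 3

x = [0, 2, 3]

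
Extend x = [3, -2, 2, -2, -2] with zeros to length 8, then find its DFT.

Original 5-point DFT: [-1, 1.7639-2.3511i, 6.2361+3.8042i, 6.2361-3.8042i, 1.7639+2.3511i]
Zero-padded 8-point DFT provides frequency interpolation.

DFT_8([x, 0, ...]) = [-1, 5.0000+0.8284i, -1, 5.0000+4.8284i, 7, 5.0000-4.8284i, -1, 5.0000-0.8284i]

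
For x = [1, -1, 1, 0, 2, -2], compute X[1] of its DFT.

X[1] = Σ(n=0 to 5) x[n] · ω_6^(1n) where ω_6 = e^(-2πi/6)
= (1)·ω_6^0 + (-1)·ω_6^1 + (1)·ω_6^2 + (0)·ω_6^3 + (2)·ω_6^4 + (-2)·ω_6^5

X[1] = -2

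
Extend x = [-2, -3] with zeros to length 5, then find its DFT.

Original 2-point DFT: [-5, 1]
Zero-padded 5-point DFT provides frequency interpolation.

DFT_5([x, 0, ...]) = [-5, -2.9271+2.8532i, 0.4271+1.7634i, 0.4271-1.7634i, -2.9271-2.8532i]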